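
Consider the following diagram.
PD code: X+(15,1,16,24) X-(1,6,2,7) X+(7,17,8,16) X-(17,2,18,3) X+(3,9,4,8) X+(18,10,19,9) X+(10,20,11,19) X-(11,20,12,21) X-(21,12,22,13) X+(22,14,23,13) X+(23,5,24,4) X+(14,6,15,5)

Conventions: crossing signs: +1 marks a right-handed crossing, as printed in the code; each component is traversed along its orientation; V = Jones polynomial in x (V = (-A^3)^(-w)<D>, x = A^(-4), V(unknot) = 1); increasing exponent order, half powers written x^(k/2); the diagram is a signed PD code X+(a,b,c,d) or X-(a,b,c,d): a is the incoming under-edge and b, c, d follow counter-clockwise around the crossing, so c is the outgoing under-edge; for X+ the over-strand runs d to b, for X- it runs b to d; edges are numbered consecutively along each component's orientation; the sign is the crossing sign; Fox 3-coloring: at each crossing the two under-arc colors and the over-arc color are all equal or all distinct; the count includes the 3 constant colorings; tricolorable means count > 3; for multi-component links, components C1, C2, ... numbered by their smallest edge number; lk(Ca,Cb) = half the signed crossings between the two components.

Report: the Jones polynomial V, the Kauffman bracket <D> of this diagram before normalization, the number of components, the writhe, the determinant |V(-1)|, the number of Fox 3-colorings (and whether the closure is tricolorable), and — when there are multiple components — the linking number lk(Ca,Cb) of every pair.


V(x) = x - x^2 + 2x^3 - x^4 + x^5 - x^6
bracket: -A^-12 + A^-8 - A^-4 + 2 - A^4 + A^8, w = +4
1 component, writhe +4, over 12 crossings
det 7, colorings 3 of 3^12 — not tricolorable
observation: |V(-1)| = 7: so not tricolorable, since 3 does not divide 7


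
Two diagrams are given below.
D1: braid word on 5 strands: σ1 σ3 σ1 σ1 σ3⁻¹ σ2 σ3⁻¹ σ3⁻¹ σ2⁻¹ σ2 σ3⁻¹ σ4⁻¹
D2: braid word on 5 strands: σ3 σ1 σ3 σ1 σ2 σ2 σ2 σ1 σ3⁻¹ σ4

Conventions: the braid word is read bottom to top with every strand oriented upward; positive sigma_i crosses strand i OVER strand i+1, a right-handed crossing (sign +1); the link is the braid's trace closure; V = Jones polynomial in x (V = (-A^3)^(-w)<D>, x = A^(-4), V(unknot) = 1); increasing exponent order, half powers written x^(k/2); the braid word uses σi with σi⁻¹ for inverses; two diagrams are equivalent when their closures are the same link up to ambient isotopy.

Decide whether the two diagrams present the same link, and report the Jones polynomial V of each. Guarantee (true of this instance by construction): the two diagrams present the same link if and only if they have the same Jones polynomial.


equivalent: no
V(D1) = -x^-3 + x^-2 - x^-1 + 3 - x + x^2 - x^3  (w 0, c 12, <D> = -A^-12 + A^-8 - A^-4 + 3 - A^4 + A^8 - A^12)
D2 (bracket A^-8 - 2A^-4 + 1 - 2A^4 + 2A^8 + A^16; 10 crossings at w = +8): V = x^2 + 2x^4 - 2x^5 + x^6 - 2x^7 + x^8
why: 2 classes among 2 diagrams; unequal V(x) rules out equality


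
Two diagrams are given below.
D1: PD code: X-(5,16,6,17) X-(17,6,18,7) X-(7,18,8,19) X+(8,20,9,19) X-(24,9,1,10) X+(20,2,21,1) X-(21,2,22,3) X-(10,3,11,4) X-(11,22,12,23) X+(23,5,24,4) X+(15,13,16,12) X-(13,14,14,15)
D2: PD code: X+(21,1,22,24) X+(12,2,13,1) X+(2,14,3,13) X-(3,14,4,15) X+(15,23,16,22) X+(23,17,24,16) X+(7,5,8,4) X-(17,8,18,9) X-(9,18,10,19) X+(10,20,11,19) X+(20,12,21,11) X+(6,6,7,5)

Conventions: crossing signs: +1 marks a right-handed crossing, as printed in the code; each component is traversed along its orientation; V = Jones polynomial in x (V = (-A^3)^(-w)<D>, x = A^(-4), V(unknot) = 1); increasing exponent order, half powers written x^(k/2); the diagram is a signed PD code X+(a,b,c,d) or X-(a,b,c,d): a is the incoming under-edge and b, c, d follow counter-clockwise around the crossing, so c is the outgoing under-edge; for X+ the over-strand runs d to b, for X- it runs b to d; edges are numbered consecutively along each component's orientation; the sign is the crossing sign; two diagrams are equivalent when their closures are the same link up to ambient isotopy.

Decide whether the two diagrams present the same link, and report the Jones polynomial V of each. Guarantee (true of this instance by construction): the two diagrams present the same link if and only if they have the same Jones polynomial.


equivalent: no
D1 (bracket A^-8 - A^-4 + 2 - A^4 + A^8 - A^12; 12 crossings at w = -4): V = -x^-6 + x^-5 - x^-4 + 2x^-3 - x^-2 + x^-1
V(D2) = x + x^3 - x^4  (w +6, c 12, <D> = -A^2 + A^6 + A^14)
key observation: 2 values of V(x) split the 2 diagrams


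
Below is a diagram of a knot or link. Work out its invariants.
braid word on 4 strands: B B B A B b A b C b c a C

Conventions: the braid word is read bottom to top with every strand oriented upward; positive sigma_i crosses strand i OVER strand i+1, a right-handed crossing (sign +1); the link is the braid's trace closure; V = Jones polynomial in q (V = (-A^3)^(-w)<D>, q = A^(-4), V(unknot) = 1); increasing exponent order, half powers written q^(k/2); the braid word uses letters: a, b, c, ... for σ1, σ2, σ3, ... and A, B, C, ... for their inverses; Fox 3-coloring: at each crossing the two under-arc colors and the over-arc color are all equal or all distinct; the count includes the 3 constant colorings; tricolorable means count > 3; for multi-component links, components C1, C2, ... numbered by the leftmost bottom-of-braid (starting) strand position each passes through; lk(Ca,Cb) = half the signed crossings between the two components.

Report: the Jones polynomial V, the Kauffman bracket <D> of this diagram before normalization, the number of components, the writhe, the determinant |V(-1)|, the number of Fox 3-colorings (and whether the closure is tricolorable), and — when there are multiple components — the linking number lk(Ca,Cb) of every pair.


V(q) = q^-5 - 2q^-4 + 2q^-3 - 2q^-2 + 2q^-1 - 1 + q
bracket: -A^-13 + A^-9 - 2A^-5 + 2A^-1 - 2A^3 + 2A^7 - A^11, w = -3
1 component, writhe -3, over 13 crossings
det 11, colorings 3 of 3^13 — not tricolorable
observation: w = -3 (over 13 crossings) is diagram-only; (-A^3)^(3) removes it from V


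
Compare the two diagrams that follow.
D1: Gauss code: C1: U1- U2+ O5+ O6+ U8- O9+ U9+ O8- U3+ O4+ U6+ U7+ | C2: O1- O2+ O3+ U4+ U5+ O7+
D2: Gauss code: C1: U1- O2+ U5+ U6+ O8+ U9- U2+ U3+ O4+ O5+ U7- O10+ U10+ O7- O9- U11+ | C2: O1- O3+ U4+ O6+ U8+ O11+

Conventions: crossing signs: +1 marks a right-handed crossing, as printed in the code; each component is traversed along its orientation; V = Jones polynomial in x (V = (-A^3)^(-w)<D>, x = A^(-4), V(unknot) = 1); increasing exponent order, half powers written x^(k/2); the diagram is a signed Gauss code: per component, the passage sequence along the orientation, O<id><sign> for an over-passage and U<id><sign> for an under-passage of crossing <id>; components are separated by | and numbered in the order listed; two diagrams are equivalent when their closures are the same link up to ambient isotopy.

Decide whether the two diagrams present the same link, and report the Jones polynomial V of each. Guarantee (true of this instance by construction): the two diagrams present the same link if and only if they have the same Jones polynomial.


equivalent: yes
D1 (bracket A^-7 - A^-3 + A + A^9; 9 crossings at w = +5): V = -x^(3/2) - x^(7/2) + x^(9/2) - x^(11/2)
D2 (bracket A^-7 - A^-3 + A + A^9; 11 crossings at w = +5): V = -x^(3/2) - x^(7/2) + x^(9/2) - x^(11/2)
key observation: Reidemeister moves carry D1 (9 crossings) to D2 (11)


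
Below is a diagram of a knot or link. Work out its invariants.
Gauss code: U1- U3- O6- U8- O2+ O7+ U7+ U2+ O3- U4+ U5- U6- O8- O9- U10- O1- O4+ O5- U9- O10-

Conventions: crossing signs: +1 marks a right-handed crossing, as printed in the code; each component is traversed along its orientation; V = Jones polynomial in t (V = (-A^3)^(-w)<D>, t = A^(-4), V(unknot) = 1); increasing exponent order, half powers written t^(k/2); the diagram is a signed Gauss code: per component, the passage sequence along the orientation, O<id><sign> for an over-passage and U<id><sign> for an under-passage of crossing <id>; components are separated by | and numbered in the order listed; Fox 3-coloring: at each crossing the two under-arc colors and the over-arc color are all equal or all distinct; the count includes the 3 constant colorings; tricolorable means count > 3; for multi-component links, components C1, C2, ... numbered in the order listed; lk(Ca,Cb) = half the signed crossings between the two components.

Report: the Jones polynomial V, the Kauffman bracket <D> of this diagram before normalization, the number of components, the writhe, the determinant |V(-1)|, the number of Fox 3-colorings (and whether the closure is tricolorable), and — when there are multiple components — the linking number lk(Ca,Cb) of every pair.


V = t^-8 - 2t^-7 + t^-6 - 2t^-5 + 2t^-4 + t^-2
<D> = A^-4 + 2A^4 - 2A^8 + A^12 - 2A^16 + A^20 (w = -4)
1 component over 10 crossings, w = -4
27 Fox colorings among 3^10, |V(-1)| = 9: tricolorable
why: w = -4 shifts under R1 moves; the (-A^3)^(4) factor cancels that in V


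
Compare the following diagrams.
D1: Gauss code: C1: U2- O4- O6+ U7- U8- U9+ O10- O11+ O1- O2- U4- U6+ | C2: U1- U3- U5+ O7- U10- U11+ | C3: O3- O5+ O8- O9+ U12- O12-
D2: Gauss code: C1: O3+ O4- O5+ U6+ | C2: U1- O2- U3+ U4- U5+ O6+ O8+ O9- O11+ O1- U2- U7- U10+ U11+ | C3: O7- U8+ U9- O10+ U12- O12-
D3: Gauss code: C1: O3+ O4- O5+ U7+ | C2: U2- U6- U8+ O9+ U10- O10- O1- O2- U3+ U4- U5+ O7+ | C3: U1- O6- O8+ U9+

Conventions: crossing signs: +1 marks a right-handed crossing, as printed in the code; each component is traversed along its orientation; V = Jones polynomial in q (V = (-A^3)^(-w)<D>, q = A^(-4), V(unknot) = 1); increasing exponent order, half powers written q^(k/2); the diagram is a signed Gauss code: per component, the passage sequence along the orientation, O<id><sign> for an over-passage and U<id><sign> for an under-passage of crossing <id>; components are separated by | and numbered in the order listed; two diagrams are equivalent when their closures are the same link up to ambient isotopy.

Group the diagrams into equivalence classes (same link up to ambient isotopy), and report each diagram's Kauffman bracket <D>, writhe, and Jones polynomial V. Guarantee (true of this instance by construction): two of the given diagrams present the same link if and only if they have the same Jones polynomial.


equivalence classes: {D1} | {D2, D3}
D1 (bracket A^-12 + A^-8 + A^-4 + 1; 12 crossings at w = -4): V = q^-3 + q^-2 + q^-1 + 1
V(D2) = 1 + q + q^2 + q^3  [12 crossings, <D> = A^-12 + A^-8 + A^-4 + 1, w = 0]
D3 (bracket A^-12 + A^-8 + A^-4 + 1; 10 crossings at w = 0): V = 1 + q + q^2 + q^3
key observation: 2 values of V(q) split the 3 diagrams


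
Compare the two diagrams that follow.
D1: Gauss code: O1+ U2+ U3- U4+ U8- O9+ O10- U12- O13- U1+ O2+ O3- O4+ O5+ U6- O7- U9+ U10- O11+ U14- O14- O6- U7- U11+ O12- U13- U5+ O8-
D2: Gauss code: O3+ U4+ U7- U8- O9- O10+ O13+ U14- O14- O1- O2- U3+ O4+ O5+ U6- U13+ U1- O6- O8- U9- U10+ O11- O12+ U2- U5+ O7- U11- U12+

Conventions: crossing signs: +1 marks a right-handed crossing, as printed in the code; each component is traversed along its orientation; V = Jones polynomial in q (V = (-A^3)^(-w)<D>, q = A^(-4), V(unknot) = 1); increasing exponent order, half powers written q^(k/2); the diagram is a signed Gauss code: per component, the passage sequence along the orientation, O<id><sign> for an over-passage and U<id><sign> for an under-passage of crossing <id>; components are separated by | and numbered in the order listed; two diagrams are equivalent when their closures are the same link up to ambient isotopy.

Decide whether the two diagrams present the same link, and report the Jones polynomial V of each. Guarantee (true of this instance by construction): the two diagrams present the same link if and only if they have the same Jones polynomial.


equivalent: yes
V(D1) = q^-2 - q^-1 + 1 - q + q^2  (w -2, c 14, <D> = A^-14 - A^-10 + A^-6 - A^-2 + A^2)
V(D2) = q^-2 - q^-1 + 1 - q + q^2  (w -2, c 14, <D> = A^-14 - A^-10 + A^-6 - A^-2 + A^2)
why: from 14 to 14 crossings by R-moves: one link, two diagrams


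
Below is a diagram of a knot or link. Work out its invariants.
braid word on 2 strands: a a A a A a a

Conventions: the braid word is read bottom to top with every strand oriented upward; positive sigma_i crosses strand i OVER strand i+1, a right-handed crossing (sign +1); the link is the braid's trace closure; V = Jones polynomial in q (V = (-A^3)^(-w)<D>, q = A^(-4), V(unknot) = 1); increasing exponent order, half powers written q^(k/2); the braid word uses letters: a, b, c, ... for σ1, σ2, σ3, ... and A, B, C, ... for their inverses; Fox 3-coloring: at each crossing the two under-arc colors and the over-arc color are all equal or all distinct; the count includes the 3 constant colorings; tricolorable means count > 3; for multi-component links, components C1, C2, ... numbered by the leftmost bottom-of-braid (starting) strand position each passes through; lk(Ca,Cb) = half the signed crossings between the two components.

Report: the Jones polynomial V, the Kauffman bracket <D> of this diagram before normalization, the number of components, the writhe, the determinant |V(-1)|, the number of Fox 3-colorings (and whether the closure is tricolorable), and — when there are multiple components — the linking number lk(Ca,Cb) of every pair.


V = q + q^3 - q^4
<D> = A^-7 - A^-3 - A^5 (w = +3)
1 component over 7 crossings, w = +3
9 Fox colorings among 3^7, |V(-1)| = 3: tricolorable
why: free reduction leaves σ1 σ1 σ1 of the original 7 letters


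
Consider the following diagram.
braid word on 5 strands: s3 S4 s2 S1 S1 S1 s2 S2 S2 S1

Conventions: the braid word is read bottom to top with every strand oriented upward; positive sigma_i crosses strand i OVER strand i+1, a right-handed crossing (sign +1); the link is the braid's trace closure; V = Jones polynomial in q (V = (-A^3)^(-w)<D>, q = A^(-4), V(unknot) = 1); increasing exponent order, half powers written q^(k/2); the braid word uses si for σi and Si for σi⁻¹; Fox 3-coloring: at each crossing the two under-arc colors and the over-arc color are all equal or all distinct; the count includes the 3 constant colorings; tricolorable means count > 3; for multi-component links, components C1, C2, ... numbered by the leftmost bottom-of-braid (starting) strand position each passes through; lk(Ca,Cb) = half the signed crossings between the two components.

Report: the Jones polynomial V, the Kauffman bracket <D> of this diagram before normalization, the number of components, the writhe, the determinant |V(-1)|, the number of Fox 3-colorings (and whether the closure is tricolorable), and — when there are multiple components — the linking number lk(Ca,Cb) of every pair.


V(q) = -q^-4 + q^-3 + q^-1
bracket: A^-8 + 1 - A^4, w = -4
1 component, writhe -4, over 10 crossings
det 3, colorings 9 of 3^10 — tricolorable
observation: inverse pairs cancel, leaving σ3 σ4⁻¹ σ2 σ1⁻¹ σ1⁻¹ σ1⁻¹ σ2⁻¹ σ1⁻¹


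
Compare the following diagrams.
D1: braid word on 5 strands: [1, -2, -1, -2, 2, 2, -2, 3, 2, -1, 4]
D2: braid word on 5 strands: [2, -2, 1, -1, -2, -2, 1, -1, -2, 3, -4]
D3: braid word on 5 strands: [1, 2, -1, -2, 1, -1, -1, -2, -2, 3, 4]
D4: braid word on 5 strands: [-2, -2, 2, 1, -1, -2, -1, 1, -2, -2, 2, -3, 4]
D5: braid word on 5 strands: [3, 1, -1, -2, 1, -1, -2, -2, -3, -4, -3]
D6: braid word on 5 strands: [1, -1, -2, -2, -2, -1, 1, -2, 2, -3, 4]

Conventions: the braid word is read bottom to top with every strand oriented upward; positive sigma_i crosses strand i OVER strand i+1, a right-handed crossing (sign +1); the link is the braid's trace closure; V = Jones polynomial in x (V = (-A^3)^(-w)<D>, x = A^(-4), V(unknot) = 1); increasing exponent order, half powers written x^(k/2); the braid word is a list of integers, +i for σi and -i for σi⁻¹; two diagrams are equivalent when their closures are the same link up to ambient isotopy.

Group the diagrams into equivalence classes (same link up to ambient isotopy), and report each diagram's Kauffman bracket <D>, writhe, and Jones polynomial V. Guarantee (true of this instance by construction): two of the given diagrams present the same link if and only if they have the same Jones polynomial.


classes: {D1} | {D2, D3, D4, D5, D6}
V(D1) = -x^(-1/2) - x^(1/2)  [11 crossings, <D> = A + A^5, w = +1]
D2 (bracket A^-7 + A^-3 + A - A^9; 11 crossings at w = -3): V = x^(-9/2) - x^(-5/2) - x^(-3/2) - x^(-1/2)
V(D3) = x^(-9/2) - x^(-5/2) - x^(-3/2) - x^(-1/2)  (w -1, c 11, <D> = A^-1 + A^3 + A^7 - A^15)
D4 (bracket A^-7 + A^-3 + A - A^9; 13 crossings at w = -3): V = x^(-9/2) - x^(-5/2) - x^(-3/2) - x^(-1/2)
V(D5) = x^(-9/2) - x^(-5/2) - x^(-3/2) - x^(-1/2)  (w -5, c 11, <D> = A^-13 + A^-9 + A^-5 - A^3)
V(D6) = x^(-9/2) - x^(-5/2) - x^(-3/2) - x^(-1/2)  (w -3, c 11, <D> = A^-7 + A^-3 + A - A^9)
insight: comparing 6 Jones polynomials yields 2 groups


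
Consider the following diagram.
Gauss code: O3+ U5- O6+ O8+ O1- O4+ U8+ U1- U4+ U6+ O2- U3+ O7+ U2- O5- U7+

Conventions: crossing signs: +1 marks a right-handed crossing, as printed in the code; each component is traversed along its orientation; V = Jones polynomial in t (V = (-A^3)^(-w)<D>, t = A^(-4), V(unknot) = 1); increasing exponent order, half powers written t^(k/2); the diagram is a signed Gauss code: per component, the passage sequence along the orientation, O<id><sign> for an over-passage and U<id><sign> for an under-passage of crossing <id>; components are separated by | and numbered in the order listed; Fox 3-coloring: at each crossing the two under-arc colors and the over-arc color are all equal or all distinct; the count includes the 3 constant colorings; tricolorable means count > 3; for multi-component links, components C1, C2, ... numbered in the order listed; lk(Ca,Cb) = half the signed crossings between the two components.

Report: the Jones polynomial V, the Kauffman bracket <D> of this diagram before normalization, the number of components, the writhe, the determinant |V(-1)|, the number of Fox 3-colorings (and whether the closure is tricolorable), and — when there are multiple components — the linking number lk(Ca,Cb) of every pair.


V = t^-2 - t^-1 + 1 - t + t^2
<D> = A^-2 - A^2 + A^6 - A^10 + A^14 (w = +2)
1 component over 8 crossings, w = +2
3 Fox colorings among 3^8, |V(-1)| = 5: not tricolorable
why: V is palindromic (span 4, det 5): t -> 1/t fixes it; necessary, not sufficient, for amphichirality


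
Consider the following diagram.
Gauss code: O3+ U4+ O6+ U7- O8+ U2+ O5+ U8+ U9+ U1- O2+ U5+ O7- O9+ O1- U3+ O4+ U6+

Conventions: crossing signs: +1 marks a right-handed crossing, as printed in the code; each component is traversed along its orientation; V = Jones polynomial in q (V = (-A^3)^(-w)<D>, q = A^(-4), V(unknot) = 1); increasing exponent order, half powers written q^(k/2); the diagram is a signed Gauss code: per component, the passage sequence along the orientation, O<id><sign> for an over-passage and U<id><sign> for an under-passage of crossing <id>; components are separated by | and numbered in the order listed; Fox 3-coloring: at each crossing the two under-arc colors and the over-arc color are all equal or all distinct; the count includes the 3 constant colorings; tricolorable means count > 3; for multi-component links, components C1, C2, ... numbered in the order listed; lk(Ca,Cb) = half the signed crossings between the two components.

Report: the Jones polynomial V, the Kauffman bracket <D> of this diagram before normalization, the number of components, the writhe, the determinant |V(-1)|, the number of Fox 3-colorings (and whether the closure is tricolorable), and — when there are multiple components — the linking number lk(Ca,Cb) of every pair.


V = q^2 + 2q^4 - 2q^5 + q^6 - 2q^7 + q^8
<D> = -A^-17 + 2A^-13 - A^-9 + 2A^-5 - 2A^-1 - A^7 (w = +5)
1 component over 9 crossings, w = +5
27 Fox colorings among 3^9, |V(-1)| = 9: tricolorable
why: w = +5 (over 9 crossings) is diagram-only; (-A^3)^(-5) removes it from V


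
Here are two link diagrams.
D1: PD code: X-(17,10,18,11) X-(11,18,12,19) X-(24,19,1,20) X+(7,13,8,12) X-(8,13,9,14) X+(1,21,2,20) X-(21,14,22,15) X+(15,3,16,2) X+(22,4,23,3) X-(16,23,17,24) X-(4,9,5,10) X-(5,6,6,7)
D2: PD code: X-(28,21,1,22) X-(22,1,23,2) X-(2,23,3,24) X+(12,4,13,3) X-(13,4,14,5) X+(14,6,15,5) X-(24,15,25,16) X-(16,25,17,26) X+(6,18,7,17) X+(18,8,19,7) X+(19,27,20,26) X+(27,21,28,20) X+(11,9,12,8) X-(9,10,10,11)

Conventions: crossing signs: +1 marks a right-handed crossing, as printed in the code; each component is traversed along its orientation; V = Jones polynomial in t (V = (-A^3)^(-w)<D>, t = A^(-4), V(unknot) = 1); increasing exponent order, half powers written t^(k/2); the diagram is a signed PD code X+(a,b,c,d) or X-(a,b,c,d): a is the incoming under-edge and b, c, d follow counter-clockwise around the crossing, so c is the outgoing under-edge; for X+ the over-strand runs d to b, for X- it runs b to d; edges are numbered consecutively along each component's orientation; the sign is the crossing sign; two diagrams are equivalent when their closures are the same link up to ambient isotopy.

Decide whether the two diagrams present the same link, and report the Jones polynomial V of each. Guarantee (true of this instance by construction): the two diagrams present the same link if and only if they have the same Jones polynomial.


same link: no
V(D1) = -t^-4 + t^-3 + t^-1  [12 crossings, <D> = A^-8 + 1 - A^4, w = -4]
D2 (bracket -A^-12 + 2A^-8 - 2A^-4 + 3 - 2A^4 + 2A^8 - A^12; 14 crossings at w = 0): V = -t^-3 + 2t^-2 - 2t^-1 + 3 - 2t + 2t^2 - t^3
note: 2 classes among 2 diagrams; unequal V(t) rules out equality


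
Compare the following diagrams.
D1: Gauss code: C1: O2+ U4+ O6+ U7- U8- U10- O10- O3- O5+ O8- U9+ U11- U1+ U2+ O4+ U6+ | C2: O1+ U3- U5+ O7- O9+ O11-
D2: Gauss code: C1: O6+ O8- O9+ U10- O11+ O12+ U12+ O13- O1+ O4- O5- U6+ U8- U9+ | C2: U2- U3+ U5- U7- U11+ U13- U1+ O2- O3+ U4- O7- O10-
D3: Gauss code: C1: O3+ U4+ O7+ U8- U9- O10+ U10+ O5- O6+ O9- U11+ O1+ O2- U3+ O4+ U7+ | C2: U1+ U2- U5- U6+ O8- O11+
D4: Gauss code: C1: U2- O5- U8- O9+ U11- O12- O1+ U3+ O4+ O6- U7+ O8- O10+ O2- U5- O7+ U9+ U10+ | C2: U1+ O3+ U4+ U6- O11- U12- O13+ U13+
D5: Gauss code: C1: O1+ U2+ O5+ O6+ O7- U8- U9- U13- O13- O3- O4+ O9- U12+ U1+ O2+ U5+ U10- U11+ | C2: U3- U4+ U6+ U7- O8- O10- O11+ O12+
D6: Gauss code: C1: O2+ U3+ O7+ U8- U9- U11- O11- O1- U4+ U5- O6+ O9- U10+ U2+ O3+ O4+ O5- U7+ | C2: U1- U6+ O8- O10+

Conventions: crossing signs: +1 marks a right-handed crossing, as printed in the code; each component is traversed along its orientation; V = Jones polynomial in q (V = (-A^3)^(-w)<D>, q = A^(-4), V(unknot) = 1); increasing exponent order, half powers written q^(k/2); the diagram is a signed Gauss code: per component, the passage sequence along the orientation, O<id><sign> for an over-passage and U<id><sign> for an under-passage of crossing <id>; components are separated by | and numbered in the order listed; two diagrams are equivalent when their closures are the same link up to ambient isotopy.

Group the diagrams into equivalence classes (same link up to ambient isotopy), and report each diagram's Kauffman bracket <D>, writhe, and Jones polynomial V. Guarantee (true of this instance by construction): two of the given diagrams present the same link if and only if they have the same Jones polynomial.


classes: {D1, D3, D5, D6} | {D2} | {D4}
V(D1) = -q^(1/2) - q^(3/2) - q^(5/2) + q^(9/2)  [11 crossings, <D> = -A^-15 + A^-7 + A^-3 + A, w = +1]
V(D2) = -q^(-5/2) - q^(-1/2)  [13 crossings, <D> = A^-1 + A^7, w = -1]
V(D3) = -q^(1/2) - q^(3/2) - q^(5/2) + q^(9/2)  (w +3, c 11, <D> = -A^-9 + A^-1 + A^3 + A^7)
D4 (bracket A^-7 + A^13; 13 crossings at w = +1): V = -q^(-5/2) - q^(5/2)
D5 (bracket -A^-15 + A^-7 + A^-3 + A; 13 crossings at w = +1): V = -q^(1/2) - q^(3/2) - q^(5/2) + q^(9/2)
V(D6) = -q^(1/2) - q^(3/2) - q^(5/2) + q^(9/2)  (w +1, c 11, <D> = -A^-15 + A^-7 + A^-3 + A)
insight: comparing 6 Jones polynomials yields 3 groups


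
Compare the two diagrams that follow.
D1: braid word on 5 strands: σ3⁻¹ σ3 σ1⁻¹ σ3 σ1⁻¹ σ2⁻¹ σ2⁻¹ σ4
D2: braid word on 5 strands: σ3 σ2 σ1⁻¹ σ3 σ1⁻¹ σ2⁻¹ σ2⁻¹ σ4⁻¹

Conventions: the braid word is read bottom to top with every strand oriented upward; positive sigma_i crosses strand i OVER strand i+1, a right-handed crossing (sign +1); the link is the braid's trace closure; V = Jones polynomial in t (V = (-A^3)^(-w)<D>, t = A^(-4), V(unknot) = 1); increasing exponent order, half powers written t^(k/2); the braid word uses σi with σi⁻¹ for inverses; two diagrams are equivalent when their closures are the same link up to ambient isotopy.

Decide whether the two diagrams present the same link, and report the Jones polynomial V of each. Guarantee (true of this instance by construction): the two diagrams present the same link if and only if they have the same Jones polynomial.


same link: no
V(D1) = t^-5 + 2t^-3 + t^-1  [8 crossings, <D> = A^-2 + 2A^6 + A^14, w = -2]
V(D2) = t^-3 + t^-2 + t^-1 + 1  (w -2, c 8, <D> = A^-6 + A^-2 + A^2 + A^6)
note: V(t) takes 2 values over 2 diagrams, fixing the grouping


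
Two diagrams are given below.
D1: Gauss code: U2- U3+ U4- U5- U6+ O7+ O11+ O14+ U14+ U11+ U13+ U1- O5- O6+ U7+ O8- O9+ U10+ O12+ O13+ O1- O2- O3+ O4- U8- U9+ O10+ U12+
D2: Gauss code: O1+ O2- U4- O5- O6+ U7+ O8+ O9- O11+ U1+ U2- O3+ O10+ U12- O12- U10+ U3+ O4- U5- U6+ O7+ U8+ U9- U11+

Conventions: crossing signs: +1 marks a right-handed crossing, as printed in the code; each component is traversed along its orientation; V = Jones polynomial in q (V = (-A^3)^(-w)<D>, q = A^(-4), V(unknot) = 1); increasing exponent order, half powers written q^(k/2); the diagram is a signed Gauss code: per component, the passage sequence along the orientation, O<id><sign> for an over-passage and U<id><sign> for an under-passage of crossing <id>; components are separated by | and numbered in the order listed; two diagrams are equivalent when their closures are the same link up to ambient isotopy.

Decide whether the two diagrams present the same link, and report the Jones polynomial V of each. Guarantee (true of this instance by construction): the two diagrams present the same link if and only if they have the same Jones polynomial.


equivalent: yes
D1 (bracket A^12; 14 crossings at w = +4): V = 1
D2 (bracket A^6; 12 crossings at w = +2): V = 1
key observation: Reidemeister moves carry D1 (14 crossings) to D2 (12)


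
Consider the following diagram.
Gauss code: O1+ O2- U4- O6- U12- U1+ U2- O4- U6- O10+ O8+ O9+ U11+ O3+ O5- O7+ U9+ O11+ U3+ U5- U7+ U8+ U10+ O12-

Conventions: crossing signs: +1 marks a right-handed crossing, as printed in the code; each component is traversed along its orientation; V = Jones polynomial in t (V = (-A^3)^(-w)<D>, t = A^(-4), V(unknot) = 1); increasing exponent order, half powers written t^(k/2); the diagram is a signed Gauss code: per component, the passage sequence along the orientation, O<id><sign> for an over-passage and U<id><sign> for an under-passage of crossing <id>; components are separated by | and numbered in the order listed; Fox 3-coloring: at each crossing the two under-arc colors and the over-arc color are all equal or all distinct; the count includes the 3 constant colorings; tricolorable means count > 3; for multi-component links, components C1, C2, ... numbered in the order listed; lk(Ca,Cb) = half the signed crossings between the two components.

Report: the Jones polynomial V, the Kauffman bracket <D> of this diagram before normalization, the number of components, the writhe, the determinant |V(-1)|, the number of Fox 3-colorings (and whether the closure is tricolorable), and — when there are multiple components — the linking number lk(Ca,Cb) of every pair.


Jones polynomial: V(t) = -t^-3 + t^-2 - t^-1 + 3 - t + t^2 - t^3
<D> = -A^-6 + A^-2 - A^2 + 3A^6 - A^10 + A^14 - A^18; writhe +2
components 1, writhe +2 (12 crossings)
3-colorings: 27 of 3^12, det 9 — tricolorable
note: w = +2 shifts under R1 moves; the (-A^3)^(-2) factor cancels that in V


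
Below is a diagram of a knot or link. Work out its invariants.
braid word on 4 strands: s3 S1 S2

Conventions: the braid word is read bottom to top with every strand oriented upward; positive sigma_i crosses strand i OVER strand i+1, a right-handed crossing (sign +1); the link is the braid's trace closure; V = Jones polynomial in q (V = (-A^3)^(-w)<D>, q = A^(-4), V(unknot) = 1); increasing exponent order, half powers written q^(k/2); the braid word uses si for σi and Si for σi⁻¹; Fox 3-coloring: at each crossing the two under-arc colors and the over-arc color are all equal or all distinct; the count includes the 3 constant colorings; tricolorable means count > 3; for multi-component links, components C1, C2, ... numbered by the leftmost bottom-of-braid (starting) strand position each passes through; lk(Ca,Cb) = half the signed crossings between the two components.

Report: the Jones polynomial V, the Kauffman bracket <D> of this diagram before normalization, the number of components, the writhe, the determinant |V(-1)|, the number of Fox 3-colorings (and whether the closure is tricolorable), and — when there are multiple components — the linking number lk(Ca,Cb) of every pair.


V(q) = 1
bracket: -A^-3, w = -1
1 component, writhe -1, over 3 crossings
det 1, colorings 3 of 3^3 — not tricolorable
observation: w = -1 shifts under R1 moves; the (-A^3)^(1) factor cancels that in V


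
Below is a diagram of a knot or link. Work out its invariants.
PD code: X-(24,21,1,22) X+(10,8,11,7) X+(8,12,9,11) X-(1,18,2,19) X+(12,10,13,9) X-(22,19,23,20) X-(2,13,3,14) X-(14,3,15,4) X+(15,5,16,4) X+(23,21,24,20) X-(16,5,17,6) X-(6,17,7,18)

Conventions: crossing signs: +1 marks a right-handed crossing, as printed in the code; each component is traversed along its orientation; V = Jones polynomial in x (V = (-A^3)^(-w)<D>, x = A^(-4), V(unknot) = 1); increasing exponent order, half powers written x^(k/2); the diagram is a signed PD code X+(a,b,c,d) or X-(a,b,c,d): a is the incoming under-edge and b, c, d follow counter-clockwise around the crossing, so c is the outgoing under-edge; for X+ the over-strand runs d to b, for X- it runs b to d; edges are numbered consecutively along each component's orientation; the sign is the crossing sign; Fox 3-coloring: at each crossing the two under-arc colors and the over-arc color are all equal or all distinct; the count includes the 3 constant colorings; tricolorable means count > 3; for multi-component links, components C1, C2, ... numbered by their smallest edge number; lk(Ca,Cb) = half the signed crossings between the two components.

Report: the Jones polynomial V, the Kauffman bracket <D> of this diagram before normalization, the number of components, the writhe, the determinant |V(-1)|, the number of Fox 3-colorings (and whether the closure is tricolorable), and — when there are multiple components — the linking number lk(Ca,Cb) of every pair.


V(x) = -x^-3 + x^-2 - x^-1 + 3 - x + x^2 - x^3
bracket: -A^-18 + A^-14 - A^-10 + 3A^-6 - A^-2 + A^2 - A^6, w = -2
1 component, writhe -2, over 12 crossings
det 9, colorings 27 of 3^12 — tricolorable
observation: |V(-1)| = 9: so tricolorable, since 3 divides 9


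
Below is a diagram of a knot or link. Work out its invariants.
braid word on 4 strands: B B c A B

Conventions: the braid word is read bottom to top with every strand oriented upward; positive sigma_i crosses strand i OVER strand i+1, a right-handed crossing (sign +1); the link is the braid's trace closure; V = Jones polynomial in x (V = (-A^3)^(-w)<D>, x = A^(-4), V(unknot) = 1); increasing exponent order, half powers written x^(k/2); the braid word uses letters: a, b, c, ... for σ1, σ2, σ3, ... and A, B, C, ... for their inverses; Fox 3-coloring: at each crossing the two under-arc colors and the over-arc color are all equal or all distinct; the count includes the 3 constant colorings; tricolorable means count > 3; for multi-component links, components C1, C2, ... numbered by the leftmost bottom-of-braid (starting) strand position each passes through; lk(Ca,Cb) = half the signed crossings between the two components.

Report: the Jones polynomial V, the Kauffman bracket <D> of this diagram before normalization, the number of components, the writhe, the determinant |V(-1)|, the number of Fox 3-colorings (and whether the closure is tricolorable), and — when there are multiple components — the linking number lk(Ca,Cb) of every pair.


V(x) = -x^-4 + x^-3 + x^-1
bracket: -A^-5 - A^3 + A^7, w = -3
1 component, writhe -3, over 5 crossings
det 3, colorings 9 of 3^5 — tricolorable
observation: the span of V is 3, forcing >= 3 crossings in any diagram


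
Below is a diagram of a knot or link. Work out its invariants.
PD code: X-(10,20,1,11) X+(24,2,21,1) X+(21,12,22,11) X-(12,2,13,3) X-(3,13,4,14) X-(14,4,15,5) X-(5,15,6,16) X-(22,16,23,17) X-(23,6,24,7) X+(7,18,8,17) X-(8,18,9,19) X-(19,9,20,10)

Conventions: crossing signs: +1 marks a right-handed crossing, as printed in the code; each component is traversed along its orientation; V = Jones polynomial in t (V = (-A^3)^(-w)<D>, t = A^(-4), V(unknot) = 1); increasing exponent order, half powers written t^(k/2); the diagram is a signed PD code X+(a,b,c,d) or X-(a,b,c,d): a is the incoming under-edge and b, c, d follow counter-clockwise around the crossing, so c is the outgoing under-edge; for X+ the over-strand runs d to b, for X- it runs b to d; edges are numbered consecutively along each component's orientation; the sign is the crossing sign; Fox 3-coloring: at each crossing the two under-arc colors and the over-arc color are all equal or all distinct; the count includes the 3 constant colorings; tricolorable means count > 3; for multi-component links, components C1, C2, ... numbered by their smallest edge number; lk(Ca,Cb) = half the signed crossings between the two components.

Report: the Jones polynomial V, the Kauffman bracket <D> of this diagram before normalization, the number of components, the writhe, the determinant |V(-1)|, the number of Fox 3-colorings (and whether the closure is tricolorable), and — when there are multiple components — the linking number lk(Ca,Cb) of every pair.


V = t^-9 + t^-4 + t^-3 + t^-2
<D> = A^-10 + A^-6 + A^-2 + A^18 (w = -6)
3 components over 12 crossings, w = -6
lk(C1,C2): -3
lk(C1,C3) = 0
linking number lk(C2,C3) = 0
27 Fox colorings among 3^12, |V(-1)| = 0: tricolorable
why: summing lk over 3 pairs gives -3


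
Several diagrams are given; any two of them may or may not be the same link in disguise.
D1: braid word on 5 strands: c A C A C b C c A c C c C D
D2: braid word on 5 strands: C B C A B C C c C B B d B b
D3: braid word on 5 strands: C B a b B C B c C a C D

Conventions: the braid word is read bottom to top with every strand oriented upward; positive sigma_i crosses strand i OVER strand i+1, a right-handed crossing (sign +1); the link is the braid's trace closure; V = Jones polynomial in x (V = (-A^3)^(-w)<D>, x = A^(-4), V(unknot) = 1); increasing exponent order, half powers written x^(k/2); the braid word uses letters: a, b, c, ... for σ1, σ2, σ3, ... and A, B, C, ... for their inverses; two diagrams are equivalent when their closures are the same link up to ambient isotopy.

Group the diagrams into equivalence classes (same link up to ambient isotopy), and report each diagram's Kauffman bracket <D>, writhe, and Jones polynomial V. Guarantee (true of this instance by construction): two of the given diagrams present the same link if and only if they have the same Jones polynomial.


classes: {D1} | {D2} | {D3}
V(D1) = -x^-4 + x^-3 + x^-1  [14 crossings, <D> = A^-8 + 1 - A^4, w = -4]
V(D2) = -x^-8 + x^-5 + x^-3  (w -8, c 14, <D> = A^-12 + A^-4 - A^8)
V(D3) = x^-5 - 2x^-4 + 2x^-3 - 2x^-2 + 2x^-1 - 1 + x  [12 crossings, <D> = A^-16 - A^-12 + 2A^-8 - 2A^-4 + 2 - 2A^4 + A^8, w = -4]
note: 3 values of V(x) split the 3 diagrams


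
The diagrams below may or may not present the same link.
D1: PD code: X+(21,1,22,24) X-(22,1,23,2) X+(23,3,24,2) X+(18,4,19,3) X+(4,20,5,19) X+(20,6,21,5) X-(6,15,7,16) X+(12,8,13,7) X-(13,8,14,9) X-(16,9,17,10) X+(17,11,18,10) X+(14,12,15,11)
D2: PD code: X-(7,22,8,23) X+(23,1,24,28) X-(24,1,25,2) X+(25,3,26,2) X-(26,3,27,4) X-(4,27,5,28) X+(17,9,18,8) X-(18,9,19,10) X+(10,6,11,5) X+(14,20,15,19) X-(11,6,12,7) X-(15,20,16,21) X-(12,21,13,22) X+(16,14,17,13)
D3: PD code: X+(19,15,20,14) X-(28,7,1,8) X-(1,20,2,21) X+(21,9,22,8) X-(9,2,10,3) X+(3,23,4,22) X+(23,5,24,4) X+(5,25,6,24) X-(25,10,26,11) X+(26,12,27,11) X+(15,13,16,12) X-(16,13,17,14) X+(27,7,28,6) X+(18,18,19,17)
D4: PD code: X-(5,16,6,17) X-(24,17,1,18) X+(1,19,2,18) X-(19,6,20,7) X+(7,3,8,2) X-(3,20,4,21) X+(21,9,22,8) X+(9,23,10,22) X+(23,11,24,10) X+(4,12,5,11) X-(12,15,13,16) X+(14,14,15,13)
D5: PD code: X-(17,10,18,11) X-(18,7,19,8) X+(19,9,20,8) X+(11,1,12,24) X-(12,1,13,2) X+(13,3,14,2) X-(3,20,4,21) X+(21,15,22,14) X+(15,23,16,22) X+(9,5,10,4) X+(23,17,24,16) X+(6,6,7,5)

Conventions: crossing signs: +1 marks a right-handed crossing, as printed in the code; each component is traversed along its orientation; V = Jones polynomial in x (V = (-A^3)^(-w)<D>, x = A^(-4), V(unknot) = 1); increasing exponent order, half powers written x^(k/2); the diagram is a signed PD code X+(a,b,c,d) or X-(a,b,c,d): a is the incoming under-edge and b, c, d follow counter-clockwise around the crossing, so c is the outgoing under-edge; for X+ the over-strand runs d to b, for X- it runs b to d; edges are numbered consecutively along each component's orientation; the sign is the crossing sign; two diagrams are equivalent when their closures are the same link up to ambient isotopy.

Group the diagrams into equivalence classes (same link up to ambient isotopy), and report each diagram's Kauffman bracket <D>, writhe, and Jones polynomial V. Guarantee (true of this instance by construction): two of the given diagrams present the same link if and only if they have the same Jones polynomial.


equivalence classes: {D1} | {D2} | {D3, D4, D5}
D1 (bracket -A^-4 + 1 + A^8; 12 crossings at w = +4): V = x + x^3 - x^4
V(D2) = 1  [14 crossings, <D> = A^-6, w = -2]
D3 (bracket A^-8 - 2A^-4 + 2 - 2A^4 + 2A^8 - A^12 + A^16; 14 crossings at w = +4): V = x^-1 - 1 + 2x - 2x^2 + 2x^3 - 2x^4 + x^5
V(D4) = x^-1 - 1 + 2x - 2x^2 + 2x^3 - 2x^4 + x^5  [12 crossings, <D> = A^-14 - 2A^-10 + 2A^-6 - 2A^-2 + 2A^2 - A^6 + A^10, w = +2]
D5 (bracket A^-8 - 2A^-4 + 2 - 2A^4 + 2A^8 - A^12 + A^16; 12 crossings at w = +4): V = x^-1 - 1 + 2x - 2x^2 + 2x^3 - 2x^4 + x^5
key observation: 3 values of V(x) split the 5 diagrams


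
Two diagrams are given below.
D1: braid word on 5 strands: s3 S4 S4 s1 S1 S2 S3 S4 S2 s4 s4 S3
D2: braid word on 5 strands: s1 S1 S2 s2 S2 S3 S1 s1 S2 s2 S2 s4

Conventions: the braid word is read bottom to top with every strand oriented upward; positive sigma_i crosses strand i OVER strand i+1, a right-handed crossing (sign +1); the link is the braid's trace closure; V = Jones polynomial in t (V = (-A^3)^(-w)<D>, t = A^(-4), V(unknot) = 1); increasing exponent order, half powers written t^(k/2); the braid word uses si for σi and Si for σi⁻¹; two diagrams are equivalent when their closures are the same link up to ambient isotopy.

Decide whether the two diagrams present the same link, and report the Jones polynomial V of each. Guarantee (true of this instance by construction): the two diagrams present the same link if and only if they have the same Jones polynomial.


equivalent: yes
D1 (bracket A^-12 + A^-8 + A^-4 + 1; 12 crossings at w = -4): V = t^-3 + t^-2 + t^-1 + 1
D2 (bracket A^-6 + A^-2 + A^2 + A^6; 12 crossings at w = -2): V = t^-3 + t^-2 + t^-1 + 1
key observation: from 12 to 12 crossings by R-moves: one link, two diagrams


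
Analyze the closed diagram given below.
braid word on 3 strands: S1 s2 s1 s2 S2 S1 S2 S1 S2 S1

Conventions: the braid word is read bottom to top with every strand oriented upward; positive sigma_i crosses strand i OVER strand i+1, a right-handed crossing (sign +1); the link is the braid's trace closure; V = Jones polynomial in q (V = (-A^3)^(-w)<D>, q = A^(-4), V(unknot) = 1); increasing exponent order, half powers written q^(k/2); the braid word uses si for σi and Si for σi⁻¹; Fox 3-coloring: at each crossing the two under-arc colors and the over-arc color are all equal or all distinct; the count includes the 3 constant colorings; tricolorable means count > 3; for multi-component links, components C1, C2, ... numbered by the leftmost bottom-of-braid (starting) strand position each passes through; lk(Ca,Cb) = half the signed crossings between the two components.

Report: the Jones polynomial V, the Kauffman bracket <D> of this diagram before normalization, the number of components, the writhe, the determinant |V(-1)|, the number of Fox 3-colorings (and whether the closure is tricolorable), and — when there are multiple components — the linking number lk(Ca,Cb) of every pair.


V(q) = -q^-4 + q^-3 + q^-1
bracket: A^-8 + 1 - A^4, w = -4
1 component, writhe -4, over 10 crossings
det 3, colorings 9 of 3^10 — tricolorable
observation: w = -4 shifts under R1 moves; the (-A^3)^(4) factor cancels that in V
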